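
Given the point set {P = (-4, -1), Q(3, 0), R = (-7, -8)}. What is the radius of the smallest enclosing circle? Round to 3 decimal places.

6.403

Side lengths²: PQ² = 50, PR² = 58, QR² = 164.
Since QR² = 164 ≥ 58 + 50 = 108, the angle opposite QR is not acute, so the smallest enclosing circle has QR as diameter.
Centre = midpoint of QR = (-2, -4), r² = 164/4 = 41.
r = √41 ≈ 6.403.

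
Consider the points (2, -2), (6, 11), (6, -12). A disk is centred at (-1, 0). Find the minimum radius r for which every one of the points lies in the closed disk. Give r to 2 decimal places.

13.89

The required radius is the distance from (-1, 0) to the farthest point.
Squared distances: 13, 170, 193.
Maximum is 193, attained at (6, -12).
r = √193 ≈ 13.89.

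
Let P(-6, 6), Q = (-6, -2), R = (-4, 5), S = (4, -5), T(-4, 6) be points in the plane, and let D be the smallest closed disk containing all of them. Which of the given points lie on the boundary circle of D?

P, S

The minimum enclosing circle of a finite set is fixed by two of the points (as a diameter) or three (as a circumcircle).
The farthest pair is P–S with squared distance 221. The circle on this segment as diameter has centre (-1, 0.5) and r² = 221/4 = 55.25.
Check Q: distance² to centre = 31.25 ≤ 55.25, so it lies inside.
All remaining points lie in this disk, and no smaller disk contains both endpoints, so this is the minimum enclosing circle.
The points at distance exactly r from the centre are P, S — 2 points.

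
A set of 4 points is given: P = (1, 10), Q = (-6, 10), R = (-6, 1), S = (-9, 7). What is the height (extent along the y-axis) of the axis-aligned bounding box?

max y = 10, min y = 1, so height = 9.

9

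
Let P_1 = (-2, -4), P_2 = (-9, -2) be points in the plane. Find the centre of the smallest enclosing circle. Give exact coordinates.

The smallest circle enclosing two points has them as diameter endpoints.
Centre = midpoint = (-5.5, -3); r² = |P_1P_2|²/4 = 53/4 = 13.25.
Centre = (-5.5, -3).

(-5.5, -3)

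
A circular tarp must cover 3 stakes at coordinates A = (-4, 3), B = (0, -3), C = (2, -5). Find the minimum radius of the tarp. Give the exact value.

Side lengths²: AB² = 52, AC² = 100, BC² = 8.
Since AC² = 100 ≥ 52 + 8 = 60, the angle opposite AC is not acute, so the smallest enclosing circle has AC as diameter.
Centre = midpoint of AC = (-1, -1), r² = 100/4 = 25.
r = √25 = 5.

5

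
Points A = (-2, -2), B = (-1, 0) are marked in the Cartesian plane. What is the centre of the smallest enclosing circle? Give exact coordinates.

The smallest circle enclosing two points has them as diameter endpoints.
Centre = midpoint = (-1.5, -1); r² = |AB|²/4 = 5/4 = 1.25.
Centre = (-1.5, -1).

(-1.5, -1)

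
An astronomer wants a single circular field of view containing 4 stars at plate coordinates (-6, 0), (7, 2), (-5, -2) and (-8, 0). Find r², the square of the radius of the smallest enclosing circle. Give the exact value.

57.25

The farthest pair is (7, 2)–(-8, 0) with squared distance 229. The circle on this segment as diameter has centre (-0.5, 1) and r² = 229/4 = 57.25.
Check (-6, 0): distance² to centre = 31.25 ≤ 57.25, so it lies inside.
All remaining points lie in this disk, and no smaller disk contains both endpoints, so this is the minimum enclosing circle.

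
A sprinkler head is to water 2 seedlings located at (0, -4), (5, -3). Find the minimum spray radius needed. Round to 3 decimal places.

2.550

The smallest circle enclosing two points has them as diameter endpoints.
Centre = midpoint = (2.5, -3.5); r² = |(0, -4)−(5, -3)|²/4 = 26/4 = 6.5.
r = √(6.5) ≈ 2.550.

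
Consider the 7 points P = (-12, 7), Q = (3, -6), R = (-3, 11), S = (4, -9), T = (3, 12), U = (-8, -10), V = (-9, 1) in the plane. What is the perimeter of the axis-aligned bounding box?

Width = max x − min x = 4 − (-12) = 16.
Height = max y − min y = 12 − (-10) = 22.
Perimeter = 2(16 + 22) = 76.

76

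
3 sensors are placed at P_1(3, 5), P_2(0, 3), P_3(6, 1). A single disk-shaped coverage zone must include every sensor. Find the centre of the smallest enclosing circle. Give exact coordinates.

Side lengths²: P_1P_2² = 13, P_1P_3² = 25, P_2P_3² = 40.
Since P_2P_3² = 40 ≥ 25 + 13 = 38, the angle opposite P_2P_3 is not acute, so the smallest enclosing circle has P_2P_3 as diameter.
Centre = midpoint of P_2P_3 = (3, 2), r² = 40/4 = 10.
Centre = (3, 2).

(3, 2)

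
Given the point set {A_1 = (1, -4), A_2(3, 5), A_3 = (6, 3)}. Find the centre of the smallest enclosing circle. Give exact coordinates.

(133/62, 29/62)

Side lengths²: A_1A_2² = 85, A_1A_3² = 74, A_2A_3² = 13.
Since A_1A_2² = 85 < 74 + 13 = 87, the triangle is acute, so the smallest enclosing circle is the circumcircle.
Circumcentre = (133/62, 29/62), r² = 40885/1922.
Centre = (133/62, 29/62).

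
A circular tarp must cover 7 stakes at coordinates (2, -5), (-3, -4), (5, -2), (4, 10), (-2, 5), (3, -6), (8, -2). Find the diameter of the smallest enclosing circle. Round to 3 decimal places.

The minimum enclosing circle is determined by three boundary points: (-3, -4), (4, 10), (3, -6).
Their circumcentre is (33/14, 29/14) with r² = 6425/98.
The farthest remaining point (2, -5) is at distance² 4913/98 ≤ 6425/98.
Diameter = 2r = 2√(6425/98) ≈ 16.194.

16.194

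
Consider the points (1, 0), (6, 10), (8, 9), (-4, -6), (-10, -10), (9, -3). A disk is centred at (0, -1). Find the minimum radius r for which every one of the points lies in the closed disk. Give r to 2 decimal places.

13.45

The required radius is the distance from (0, -1) to the farthest point.
Squared distances: 2, 157, 164, 41, 181, 85.
Maximum is 181, attained at (-10, -10).
r = √181 ≈ 13.45.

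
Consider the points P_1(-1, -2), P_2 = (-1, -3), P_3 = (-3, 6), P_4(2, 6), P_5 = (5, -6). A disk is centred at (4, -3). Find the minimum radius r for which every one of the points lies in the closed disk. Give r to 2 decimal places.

The required radius is the distance from (4, -3) to the farthest point.
Squared distances: 26, 25, 130, 85, 10.
Maximum is 130, attained at P_3.
r = √130 ≈ 11.40.

11.40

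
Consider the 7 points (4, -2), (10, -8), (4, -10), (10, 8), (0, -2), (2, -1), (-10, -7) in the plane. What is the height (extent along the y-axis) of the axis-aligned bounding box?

18

max y = 8, min y = -10, so height = 18.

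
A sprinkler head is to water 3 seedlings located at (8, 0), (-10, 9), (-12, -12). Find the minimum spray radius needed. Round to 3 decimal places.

Call the three points A, B, C in the order given.
Side lengths²: AB² = 405, AC² = 544, BC² = 445.
Since AC² = 544 < 445 + 405 = 850, the triangle is acute, so the smallest enclosing circle is the circumcircle.
Circumcentre = (-95/22, -47/22), r² = 37825/242.
r = √(37825/242) ≈ 12.502.

12.502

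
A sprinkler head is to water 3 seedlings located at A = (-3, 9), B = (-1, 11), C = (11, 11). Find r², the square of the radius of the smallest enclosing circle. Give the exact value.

50

Side lengths²: AB² = 8, AC² = 200, BC² = 144.
Since AC² = 200 ≥ 144 + 8 = 152, the angle opposite AC is not acute, so the smallest enclosing circle has AC as diameter.
Centre = midpoint of AC = (4, 10), r² = 200/4 = 50.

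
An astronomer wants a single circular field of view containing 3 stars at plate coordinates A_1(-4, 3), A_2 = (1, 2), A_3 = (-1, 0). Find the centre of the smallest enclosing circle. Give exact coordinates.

Side lengths²: A_1A_2² = 26, A_1A_3² = 18, A_2A_3² = 8.
Since A_1A_2² = 26 ≥ 18 + 8 = 26, the angle opposite A_1A_2 is not acute, so the smallest enclosing circle has A_1A_2 as diameter.
Centre = midpoint of A_1A_2 = (-1.5, 2.5), r² = 26/4 = 6.5.
Centre = (-1.5, 2.5).

(-1.5, 2.5)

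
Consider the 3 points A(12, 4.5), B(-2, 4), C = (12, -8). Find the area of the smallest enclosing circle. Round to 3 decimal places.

267.376

Side lengths²: AB² = 196.25, AC² = 156.25, BC² = 340.
Since BC² = 340 < 196.25 + 156.25 = 352.5, the triangle is acute, so the smallest enclosing circle is the circumcircle.
Circumcentre = (73/14, -1.75), r² = 66725/784.
Area = π·r² = π·66725/784 ≈ 267.376.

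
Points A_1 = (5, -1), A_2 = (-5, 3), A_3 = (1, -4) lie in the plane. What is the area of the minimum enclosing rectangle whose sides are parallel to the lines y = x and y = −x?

49

In coordinates u = x + y, v = x − y the rectangle is axis-aligned; the map (x,y)→(u,v) scales areas by 2.
u-values: 4, -2, -3; range = 4 − (-3) = 7.
v-values: 6, -8, 5; range = 6 − (-8) = 14.
Area = (7 × 14) / 2 = 49.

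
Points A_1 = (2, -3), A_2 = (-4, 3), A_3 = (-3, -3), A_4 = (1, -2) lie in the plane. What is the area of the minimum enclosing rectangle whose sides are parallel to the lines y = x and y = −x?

30

In coordinates u = x + y, v = x − y the rectangle is axis-aligned; the map (x,y)→(u,v) scales areas by 2.
u-values: -1, -1, -6, -1; range = -1 − (-6) = 5.
v-values: 5, -7, 0, 3; range = 5 − (-7) = 12.
Area = (5 × 12) / 2 = 30.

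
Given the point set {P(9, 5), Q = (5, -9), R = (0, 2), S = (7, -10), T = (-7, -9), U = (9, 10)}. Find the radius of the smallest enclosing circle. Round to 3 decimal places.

By Welzl's lemma the MEC is supported by two points (diametrically opposite) or three points (on a circumcircle).
The farthest pair is T–U with squared distance 617. The circle on this segment as diameter has centre (1, 0.5) and r² = 617/4 = 154.25.
Check P: distance² to centre = 84.25 ≤ 154.25, so it lies inside.
All remaining points lie in this disk, and no smaller disk contains both endpoints, so this is the minimum enclosing circle.
r = √(154.25) ≈ 12.420.

12.420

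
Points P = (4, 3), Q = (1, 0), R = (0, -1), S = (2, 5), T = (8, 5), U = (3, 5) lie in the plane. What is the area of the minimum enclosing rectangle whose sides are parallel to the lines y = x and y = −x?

42

In coordinates u = x + y, v = x − y the rectangle is axis-aligned; the map (x,y)→(u,v) scales areas by 2.
u-values: 7, 1, -1, 7, 13, 8; range = 13 − (-1) = 14.
v-values: 1, 1, 1, -3, 3, -2; range = 3 − (-3) = 6.
Area = (14 × 6) / 2 = 42.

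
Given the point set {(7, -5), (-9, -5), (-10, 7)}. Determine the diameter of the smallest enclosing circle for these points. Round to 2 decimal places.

Call the three points A, B, C in the order given.
Side lengths²: AB² = 256, AC² = 433, BC² = 145.
Since AC² = 433 ≥ 256 + 145 = 401, the angle opposite AC is not acute, so the smallest enclosing circle has AC as diameter.
Centre = midpoint of AC = (-1.5, 1), r² = 433/4 = 108.25.
Diameter = 2r = 2√(108.25) ≈ 20.81.

20.81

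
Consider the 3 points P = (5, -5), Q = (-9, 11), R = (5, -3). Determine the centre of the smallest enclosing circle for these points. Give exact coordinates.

Side lengths²: PQ² = 452, PR² = 4, QR² = 392.
Since PQ² = 452 ≥ 392 + 4 = 396, the angle opposite PQ is not acute, so the smallest enclosing circle has PQ as diameter.
Centre = midpoint of PQ = (-2, 3), r² = 452/4 = 113.
Centre = (-2, 3).

(-2, 3)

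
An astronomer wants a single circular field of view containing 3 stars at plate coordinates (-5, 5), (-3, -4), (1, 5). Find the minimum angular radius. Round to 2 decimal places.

Call the three points A, B, C in the order given.
Side lengths²: AB² = 85, AC² = 36, BC² = 97.
Since BC² = 97 < 85 + 36 = 121, the triangle is acute, so the smallest enclosing circle is the circumcircle.
Circumcentre = (-2, 17/18), r² = 8245/324.
r = √(8245/324) ≈ 5.04.

5.04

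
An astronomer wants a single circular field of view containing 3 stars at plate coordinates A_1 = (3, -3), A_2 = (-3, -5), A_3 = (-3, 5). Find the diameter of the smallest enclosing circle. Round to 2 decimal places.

Side lengths²: A_1A_2² = 40, A_1A_3² = 100, A_2A_3² = 100.
Since A_2A_3² = 100 < 100 + 40 = 140, the triangle is acute, so the smallest enclosing circle is the circumcircle.
Circumcentre = (-4/3, 0), r² = 250/9.
Diameter = 2r = 2√(250/9) ≈ 10.54.

10.54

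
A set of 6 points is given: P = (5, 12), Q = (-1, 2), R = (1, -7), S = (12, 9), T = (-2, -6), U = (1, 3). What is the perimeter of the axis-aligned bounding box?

66

Width = max x − min x = 12 − (-2) = 14.
Height = max y − min y = 12 − (-7) = 19.
Perimeter = 2(14 + 19) = 66.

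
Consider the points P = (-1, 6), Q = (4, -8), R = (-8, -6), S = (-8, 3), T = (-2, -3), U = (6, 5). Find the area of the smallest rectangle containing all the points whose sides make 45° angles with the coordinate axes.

In coordinates u = x + y, v = x − y the rectangle is axis-aligned; the map (x,y)→(u,v) scales areas by 2.
u-values: 5, -4, -14, -5, -5, 11; range = 11 − (-14) = 25.
v-values: -7, 12, -2, -11, 1, 1; range = 12 − (-11) = 23.
Area = (25 × 23) / 2 = 287.5.

287.5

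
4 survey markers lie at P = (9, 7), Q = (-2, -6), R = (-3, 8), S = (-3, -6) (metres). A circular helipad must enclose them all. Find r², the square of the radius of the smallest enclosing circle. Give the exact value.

45385/576

A smallest enclosing disk is always determined by at most three of the input points on its boundary.
The minimum enclosing circle is determined by three boundary points: P, R, S.
Their circumcentre is (59/24, 1) with r² = 45385/576.
The farthest remaining point Q is at distance² 39673/576 ≤ 45385/576.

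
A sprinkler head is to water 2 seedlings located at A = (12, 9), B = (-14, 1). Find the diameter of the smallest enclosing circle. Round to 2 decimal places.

The smallest circle enclosing two points has them as diameter endpoints.
Centre = midpoint = (-1, 5); r² = |AB|²/4 = 740/4 = 185.
Diameter = 2r = 2√185 ≈ 27.20.

27.20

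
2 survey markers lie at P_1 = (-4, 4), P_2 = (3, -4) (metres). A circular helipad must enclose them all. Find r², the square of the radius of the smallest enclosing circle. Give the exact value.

The smallest circle enclosing two points has them as diameter endpoints.
Centre = midpoint = (-0.5, 0); r² = |P_1P_2|²/4 = 113/4 = 28.25.

28.25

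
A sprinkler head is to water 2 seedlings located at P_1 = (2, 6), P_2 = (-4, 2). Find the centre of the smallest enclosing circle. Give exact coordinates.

(-1, 4)

The smallest circle enclosing two points has them as diameter endpoints.
Centre = midpoint = (-1, 4); r² = |P_1P_2|²/4 = 52/4 = 13.
Centre = (-1, 4).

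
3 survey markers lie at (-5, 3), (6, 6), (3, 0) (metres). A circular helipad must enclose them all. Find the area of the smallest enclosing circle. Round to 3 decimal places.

102.102

Call the three points A, B, C in the order given.
Side lengths²: AB² = 130, AC² = 73, BC² = 45.
Since AB² = 130 ≥ 73 + 45 = 118, the angle opposite AB is not acute, so the smallest enclosing circle has AB as diameter.
Centre = midpoint of AB = (0.5, 4.5), r² = 130/4 = 32.5.
Area = π·r² = π·32.5 ≈ 102.102.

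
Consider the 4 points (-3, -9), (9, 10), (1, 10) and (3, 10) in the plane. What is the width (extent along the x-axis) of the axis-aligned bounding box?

max x = 9, min x = -3, so width = 12.

12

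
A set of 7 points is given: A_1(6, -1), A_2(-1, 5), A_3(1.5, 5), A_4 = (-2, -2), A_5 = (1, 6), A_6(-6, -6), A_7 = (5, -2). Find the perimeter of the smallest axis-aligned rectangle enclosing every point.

Width = max x − min x = 6 − (-6) = 12.
Height = max y − min y = 6 − (-6) = 12.
Perimeter = 2(12 + 12) = 48.

48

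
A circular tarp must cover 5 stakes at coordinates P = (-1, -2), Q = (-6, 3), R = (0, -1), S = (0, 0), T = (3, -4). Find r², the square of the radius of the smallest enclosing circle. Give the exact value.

A smallest enclosing disk is always determined by at most three of the input points on its boundary.
The farthest pair is Q–T with squared distance 130. The circle on this segment as diameter has centre (-1.5, -0.5) and r² = 130/4 = 32.5.
Check P: distance² to centre = 2.5 ≤ 32.5, so it lies inside.
All remaining points lie in this disk, and no smaller disk contains both endpoints, so this is the minimum enclosing circle.

32.5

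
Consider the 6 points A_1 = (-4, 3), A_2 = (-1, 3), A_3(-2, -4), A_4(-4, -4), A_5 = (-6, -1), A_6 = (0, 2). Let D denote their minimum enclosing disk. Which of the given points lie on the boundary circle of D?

The minimum enclosing circle of a finite set is fixed by two of the points (as a diameter) or three (as a circumcircle).
The farthest pair is A_2–A_4 with squared distance 58. The circle on this segment as diameter has centre (-2.5, -0.5) and r² = 58/4 = 14.5.
Check A_1: distance² to centre = 14.5 ≤ 14.5, so it lies inside.
All remaining points lie in this disk, and no smaller disk contains both endpoints, so this is the minimum enclosing circle.
The points at distance exactly r from the centre are A_1, A_2, A_4 — 3 points.

A_1, A_2, A_4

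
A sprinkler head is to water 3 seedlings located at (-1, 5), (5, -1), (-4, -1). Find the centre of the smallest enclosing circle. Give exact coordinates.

Call the three points A, B, C in the order given.
Side lengths²: AB² = 72, AC² = 45, BC² = 81.
Since BC² = 81 < 72 + 45 = 117, the triangle is acute, so the smallest enclosing circle is the circumcircle.
Circumcentre = (0.5, 0.5), r² = 22.5.
Centre = (0.5, 0.5).

(0.5, 0.5)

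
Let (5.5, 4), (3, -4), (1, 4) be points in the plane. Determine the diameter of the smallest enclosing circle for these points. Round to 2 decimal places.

8.64

Call the three points A, B, C in the order given.
Side lengths²: AB² = 70.25, AC² = 20.25, BC² = 68.
Since AB² = 70.25 < 68 + 20.25 = 88.25, the triangle is acute, so the smallest enclosing circle is the circumcircle.
Circumcentre = (3.25, 0.3125), r² = 18.66015625.
Diameter = 2r = 2√(18.66015625) ≈ 8.64.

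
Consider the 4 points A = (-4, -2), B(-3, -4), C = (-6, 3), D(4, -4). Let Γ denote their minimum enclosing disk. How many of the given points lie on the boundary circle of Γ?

2

A smallest enclosing disk is always determined by at most three of the input points on its boundary.
The farthest pair is C–D with squared distance 149. The circle on this segment as diameter has centre (-1, -0.5) and r² = 149/4 = 37.25.
Check A: distance² to centre = 11.25 ≤ 37.25, so it lies inside.
All remaining points lie in this disk, and no smaller disk contains both endpoints, so this is the minimum enclosing circle.
The points at distance exactly r from the centre are C, D — 2 points.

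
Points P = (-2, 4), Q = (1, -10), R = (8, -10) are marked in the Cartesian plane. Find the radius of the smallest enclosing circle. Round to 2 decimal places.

8.60

Side lengths²: PQ² = 205, PR² = 296, QR² = 49.
Since PR² = 296 ≥ 205 + 49 = 254, the angle opposite PR is not acute, so the smallest enclosing circle has PR as diameter.
Centre = midpoint of PR = (3, -3), r² = 296/4 = 74.
r = √74 ≈ 8.60.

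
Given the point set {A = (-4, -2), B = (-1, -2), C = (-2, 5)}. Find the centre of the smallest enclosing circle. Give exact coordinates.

(-2.5, 19/14)

Side lengths²: AB² = 9, AC² = 53, BC² = 50.
Since AC² = 53 < 50 + 9 = 59, the triangle is acute, so the smallest enclosing circle is the circumcircle.
Circumcentre = (-2.5, 19/14), r² = 1325/98.
Centre = (-2.5, 19/14).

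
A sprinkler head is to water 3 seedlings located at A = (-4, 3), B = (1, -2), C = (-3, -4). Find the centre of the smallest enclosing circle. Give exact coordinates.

Side lengths²: AB² = 50, AC² = 50, BC² = 20.
Since AC² = 50 < 50 + 20 = 70, the triangle is acute, so the smallest enclosing circle is the circumcircle.
Circumcentre = (-7/3, -1/3), r² = 125/9.
Centre = (-7/3, -1/3).

(-7/3, -1/3)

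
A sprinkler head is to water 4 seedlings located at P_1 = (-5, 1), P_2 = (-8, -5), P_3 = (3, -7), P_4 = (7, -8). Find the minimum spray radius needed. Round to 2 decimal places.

The minimum enclosing circle is determined by three boundary points: P_1, P_2, P_4.
Their circumcentre is (-5/22, -113/22) with r² = 14625/242.
The farthest remaining point P_3 is at distance² 3361/242 ≤ 14625/242.
r = √(14625/242) ≈ 7.77.

7.77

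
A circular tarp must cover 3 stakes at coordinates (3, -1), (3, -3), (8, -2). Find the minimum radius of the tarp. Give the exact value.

Call the three points A, B, C in the order given.
Side lengths²: AB² = 4, AC² = 26, BC² = 26.
Since BC² = 26 < 26 + 4 = 30, the triangle is acute, so the smallest enclosing circle is the circumcircle.
Circumcentre = (5.4, -2), r² = 6.76.
r = √(6.76) = 2.6.

2.6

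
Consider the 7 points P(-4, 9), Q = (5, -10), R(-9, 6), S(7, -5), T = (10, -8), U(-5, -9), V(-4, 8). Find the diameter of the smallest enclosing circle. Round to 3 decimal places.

By Welzl's lemma the MEC is supported by two points (diametrically opposite) or three points (on a circumcircle).
The farthest pair is R–T with squared distance 557. The circle on this segment as diameter has centre (0.5, -1) and r² = 557/4 = 139.25.
Check P: distance² to centre = 120.25 ≤ 139.25, so it lies inside.
All remaining points lie in this disk, and no smaller disk contains both endpoints, so this is the minimum enclosing circle.
Diameter = 2r = 2√(139.25) ≈ 23.601.

23.601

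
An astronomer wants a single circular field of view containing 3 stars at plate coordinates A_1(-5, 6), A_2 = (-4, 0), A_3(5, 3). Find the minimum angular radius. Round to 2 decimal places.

Side lengths²: A_1A_2² = 37, A_1A_3² = 109, A_2A_3² = 90.
Since A_1A_3² = 109 < 90 + 37 = 127, the triangle is acute, so the smallest enclosing circle is the circumcircle.
Circumcentre = (-9/38, 141/38), r² = 20165/722.
r = √(20165/722) ≈ 5.28.

5.28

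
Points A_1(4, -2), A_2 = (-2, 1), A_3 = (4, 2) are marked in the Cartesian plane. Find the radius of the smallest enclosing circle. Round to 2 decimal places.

3.40

Side lengths²: A_1A_2² = 45, A_1A_3² = 16, A_2A_3² = 37.
Since A_1A_2² = 45 < 37 + 16 = 53, the triangle is acute, so the smallest enclosing circle is the circumcircle.
Circumcentre = (1.25, 0), r² = 11.5625.
r = √(11.5625) ≈ 3.40.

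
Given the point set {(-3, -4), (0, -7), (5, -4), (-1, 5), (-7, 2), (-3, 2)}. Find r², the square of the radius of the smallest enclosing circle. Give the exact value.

The minimum enclosing circle of a finite set is fixed by two of the points (as a diameter) or three (as a circumcircle).
The farthest pair is (5, -4)–(-7, 2) with squared distance 180. The circle on this segment as diameter has centre (-1, -1) and r² = 180/4 = 45.
Check (-3, -4): distance² to centre = 13 ≤ 45, so it lies inside.
All remaining points lie in this disk, and no smaller disk contains both endpoints, so this is the minimum enclosing circle.

45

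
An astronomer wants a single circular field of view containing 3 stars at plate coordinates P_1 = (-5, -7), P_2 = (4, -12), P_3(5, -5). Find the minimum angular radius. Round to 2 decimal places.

Side lengths²: P_1P_2² = 106, P_1P_3² = 104, P_2P_3² = 50.
Since P_1P_2² = 106 < 104 + 50 = 154, the triangle is acute, so the smallest enclosing circle is the circumcircle.
Circumcentre = (13/34, -269/34), r² = 17225/578.
r = √(17225/578) ≈ 5.46.

5.46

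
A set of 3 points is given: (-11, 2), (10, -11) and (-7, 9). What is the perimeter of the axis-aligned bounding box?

Width = max x − min x = 10 − (-11) = 21.
Height = max y − min y = 9 − (-11) = 20.
Perimeter = 2(21 + 20) = 82.

82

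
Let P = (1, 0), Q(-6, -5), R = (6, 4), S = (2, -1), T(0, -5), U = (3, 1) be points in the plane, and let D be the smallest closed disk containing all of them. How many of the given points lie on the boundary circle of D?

2

The farthest pair is Q–R with squared distance 225. The circle on this segment as diameter has centre (0, -0.5) and r² = 225/4 = 56.25.
Check P: distance² to centre = 1.25 ≤ 56.25, so it lies inside.
All remaining points lie in this disk, and no smaller disk contains both endpoints, so this is the minimum enclosing circle.
The points at distance exactly r from the centre are Q, R — 2 points.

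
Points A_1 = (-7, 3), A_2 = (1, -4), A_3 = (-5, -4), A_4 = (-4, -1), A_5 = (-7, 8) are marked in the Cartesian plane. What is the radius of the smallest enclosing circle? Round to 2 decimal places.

7.21

By Welzl's lemma the MEC is supported by two points (diametrically opposite) or three points (on a circumcircle).
The farthest pair is A_2–A_5 with squared distance 208. The circle on this segment as diameter has centre (-3, 2) and r² = 208/4 = 52.
Check A_1: distance² to centre = 17 ≤ 52, so it lies inside.
All remaining points lie in this disk, and no smaller disk contains both endpoints, so this is the minimum enclosing circle.
r = √52 ≈ 7.21.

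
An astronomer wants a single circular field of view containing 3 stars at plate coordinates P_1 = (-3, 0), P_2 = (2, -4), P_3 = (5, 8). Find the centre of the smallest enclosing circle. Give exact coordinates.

Side lengths²: P_1P_2² = 41, P_1P_3² = 128, P_2P_3² = 153.
Since P_2P_3² = 153 < 128 + 41 = 169, the triangle is acute, so the smallest enclosing circle is the circumcircle.
Circumcentre = (17/6, 13/6), r² = 697/18.
Centre = (17/6, 13/6).

(17/6, 13/6)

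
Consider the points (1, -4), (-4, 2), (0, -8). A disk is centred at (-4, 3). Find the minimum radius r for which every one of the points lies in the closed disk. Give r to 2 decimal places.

The required radius is the distance from (-4, 3) to the farthest point.
Squared distances: 74, 1, 137.
Maximum is 137, attained at (0, -8).
r = √137 ≈ 11.70.

11.70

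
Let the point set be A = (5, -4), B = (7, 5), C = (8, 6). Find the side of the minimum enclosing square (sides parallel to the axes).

The bounding box has width 3 and height 10.
An axis-aligned square enclosing the set must have side ≥ max(width, height).
So the minimum side is max(3, 10) = 10.

10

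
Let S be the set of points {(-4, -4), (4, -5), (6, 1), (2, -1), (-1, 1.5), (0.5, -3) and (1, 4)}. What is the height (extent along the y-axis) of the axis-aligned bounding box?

9

max y = 4, min y = -5, so height = 9.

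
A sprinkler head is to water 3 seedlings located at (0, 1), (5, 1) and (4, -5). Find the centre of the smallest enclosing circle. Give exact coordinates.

(2.5, -5/3)

Call the three points A, B, C in the order given.
Side lengths²: AB² = 25, AC² = 52, BC² = 37.
Since AC² = 52 < 37 + 25 = 62, the triangle is acute, so the smallest enclosing circle is the circumcircle.
Circumcentre = (2.5, -5/3), r² = 481/36.
Centre = (2.5, -5/3).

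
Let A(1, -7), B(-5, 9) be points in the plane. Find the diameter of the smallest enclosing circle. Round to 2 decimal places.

The smallest circle enclosing two points has them as diameter endpoints.
Centre = midpoint = (-2, 1); r² = |AB|²/4 = 292/4 = 73.
Diameter = 2r = 2√73 ≈ 17.09.

17.09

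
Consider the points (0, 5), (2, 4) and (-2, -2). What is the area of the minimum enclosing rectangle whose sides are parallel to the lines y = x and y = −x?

25

In coordinates u = x + y, v = x − y the rectangle is axis-aligned; the map (x,y)→(u,v) scales areas by 2.
u-values: 5, 6, -4; range = 6 − (-4) = 10.
v-values: -5, -2, 0; range = 0 − (-5) = 5.
Area = (10 × 5) / 2 = 25.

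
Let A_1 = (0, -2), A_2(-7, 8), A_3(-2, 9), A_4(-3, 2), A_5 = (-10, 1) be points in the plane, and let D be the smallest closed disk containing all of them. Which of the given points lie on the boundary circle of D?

A smallest enclosing disk is always determined by at most three of the input points on its boundary.
The minimum enclosing circle is determined by three boundary points: A_1, A_3, A_5.
Their circumcentre is (-103/26, 77/26) with r² = 13625/338.
The farthest remaining point A_2 is at distance² 11701/338 ≤ 13625/338.
The points at distance exactly r from the centre are A_1, A_3, A_5 — 3 points.

A_1, A_3, A_5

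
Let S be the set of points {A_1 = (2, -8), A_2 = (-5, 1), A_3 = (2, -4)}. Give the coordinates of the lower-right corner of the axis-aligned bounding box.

x-range [-5, 2], y-range [-8, 1].
The lower-right corner is (2, -8).

(2, -8)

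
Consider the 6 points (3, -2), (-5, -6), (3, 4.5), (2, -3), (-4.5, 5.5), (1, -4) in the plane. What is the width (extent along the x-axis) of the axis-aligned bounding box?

8

max x = 3, min x = -5, so width = 8.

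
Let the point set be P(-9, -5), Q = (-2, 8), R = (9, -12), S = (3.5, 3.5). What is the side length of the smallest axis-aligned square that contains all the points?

20

The bounding box has width 18 and height 20.
An axis-aligned square enclosing the set must have side ≥ max(width, height).
So the minimum side is max(18, 20) = 20.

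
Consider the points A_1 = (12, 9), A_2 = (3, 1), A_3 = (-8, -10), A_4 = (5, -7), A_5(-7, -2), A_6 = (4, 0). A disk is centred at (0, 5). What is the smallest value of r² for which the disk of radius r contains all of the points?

The required radius is the distance from (0, 5) to the farthest point.
Squared distances: 160, 25, 289, 169, 98, 41.
Maximum is 289, attained at A_3.

289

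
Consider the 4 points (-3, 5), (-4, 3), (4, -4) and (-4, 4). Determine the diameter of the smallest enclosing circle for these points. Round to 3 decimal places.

A smallest enclosing disk is always determined by at most three of the input points on its boundary.
The farthest pair is (-3, 5)–(4, -4) with squared distance 130. The circle on this segment as diameter has centre (0.5, 0.5) and r² = 130/4 = 32.5.
Check (-4, 3): distance² to centre = 26.5 ≤ 32.5, so it lies inside.
All remaining points lie in this disk, and no smaller disk contains both endpoints, so this is the minimum enclosing circle.
Diameter = 2r = 2√(32.5) ≈ 11.402.

11.402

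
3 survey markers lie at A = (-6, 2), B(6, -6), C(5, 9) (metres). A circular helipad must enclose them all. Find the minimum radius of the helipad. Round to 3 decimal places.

Side lengths²: AB² = 208, AC² = 170, BC² = 226.
Since BC² = 226 < 208 + 170 = 378, the triangle is acute, so the smallest enclosing circle is the circumcircle.
Circumcentre = (94/43, 55/43), r² = 124865/1849.
r = √(124865/1849) ≈ 8.218.

8.218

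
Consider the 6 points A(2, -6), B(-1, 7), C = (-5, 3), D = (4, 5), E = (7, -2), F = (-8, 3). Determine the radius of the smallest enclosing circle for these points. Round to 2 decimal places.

7.91

A smallest enclosing disk is always determined by at most three of the input points on its boundary.
The farthest pair is E–F with squared distance 250. The circle on this segment as diameter has centre (-0.5, 0.5) and r² = 250/4 = 62.5.
Check A: distance² to centre = 48.5 ≤ 62.5, so it lies inside.
All remaining points lie in this disk, and no smaller disk contains both endpoints, so this is the minimum enclosing circle.
r = √(62.5) ≈ 7.91.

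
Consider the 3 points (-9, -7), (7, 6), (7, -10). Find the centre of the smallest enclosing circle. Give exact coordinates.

(0.21875, -2)

Call the three points A, B, C in the order given.
Side lengths²: AB² = 425, AC² = 265, BC² = 256.
Since AB² = 425 < 265 + 256 = 521, the triangle is acute, so the smallest enclosing circle is the circumcircle.
Circumcentre = (0.21875, -2), r² = 109.9853515625.
Centre = (0.21875, -2).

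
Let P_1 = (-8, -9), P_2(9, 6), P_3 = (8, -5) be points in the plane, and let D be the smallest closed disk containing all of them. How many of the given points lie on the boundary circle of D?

2

Side lengths²: P_1P_2² = 514, P_1P_3² = 272, P_2P_3² = 122.
Since P_1P_2² = 514 ≥ 272 + 122 = 394, the angle opposite P_1P_2 is not acute, so the smallest enclosing circle has P_1P_2 as diameter.
Centre = midpoint of P_1P_2 = (0.5, -1.5), r² = 514/4 = 128.5.
The points at distance exactly r from the centre are P_1, P_2 — 2 points.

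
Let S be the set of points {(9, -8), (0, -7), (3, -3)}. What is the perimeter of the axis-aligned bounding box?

28

Width = max x − min x = 9 − 0 = 9.
Height = max y − min y = -3 − (-8) = 5.
Perimeter = 2(9 + 5) = 28.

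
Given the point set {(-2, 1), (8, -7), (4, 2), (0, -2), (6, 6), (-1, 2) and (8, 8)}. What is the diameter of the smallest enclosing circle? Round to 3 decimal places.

15.632

A smallest enclosing disk is always determined by at most three of the input points on its boundary.
The minimum enclosing circle is determined by three boundary points: (-2, 1), (8, -7), (8, 8).
Their circumcentre is (5.8, 0.5) with r² = 61.09.
The farthest remaining point (-1, 2) is at distance² 48.49 ≤ 61.09.
Diameter = 2r = 2√(61.09) ≈ 15.632.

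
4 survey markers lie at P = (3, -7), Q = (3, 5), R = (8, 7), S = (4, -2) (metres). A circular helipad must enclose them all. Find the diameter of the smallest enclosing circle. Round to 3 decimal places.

14.866

A smallest enclosing disk is always determined by at most three of the input points on its boundary.
The farthest pair is P–R with squared distance 221. The circle on this segment as diameter has centre (5.5, 0) and r² = 221/4 = 55.25.
Check Q: distance² to centre = 31.25 ≤ 55.25, so it lies inside.
All remaining points lie in this disk, and no smaller disk contains both endpoints, so this is the minimum enclosing circle.
Diameter = 2r = 2√(55.25) ≈ 14.866.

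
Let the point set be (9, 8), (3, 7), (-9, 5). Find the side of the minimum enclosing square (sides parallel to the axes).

The bounding box has width 18 and height 3.
An axis-aligned square enclosing the set must have side ≥ max(width, height).
So the minimum side is max(18, 3) = 18.

18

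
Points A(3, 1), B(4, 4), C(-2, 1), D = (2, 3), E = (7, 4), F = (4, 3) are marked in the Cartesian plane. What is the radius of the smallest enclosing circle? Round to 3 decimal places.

4.743

By Welzl's lemma the MEC is supported by two points (diametrically opposite) or three points (on a circumcircle).
The farthest pair is C–E with squared distance 90. The circle on this segment as diameter has centre (2.5, 2.5) and r² = 90/4 = 22.5.
Check A: distance² to centre = 2.5 ≤ 22.5, so it lies inside.
All remaining points lie in this disk, and no smaller disk contains both endpoints, so this is the minimum enclosing circle.
r = √(22.5) ≈ 4.743.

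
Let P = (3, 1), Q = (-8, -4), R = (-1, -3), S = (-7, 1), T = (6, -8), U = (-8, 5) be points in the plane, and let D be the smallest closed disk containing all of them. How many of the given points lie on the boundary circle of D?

2

The minimum enclosing circle of a finite set is fixed by two of the points (as a diameter) or three (as a circumcircle).
The farthest pair is T–U with squared distance 365. The circle on this segment as diameter has centre (-1, -1.5) and r² = 365/4 = 91.25.
Check P: distance² to centre = 22.25 ≤ 91.25, so it lies inside.
All remaining points lie in this disk, and no smaller disk contains both endpoints, so this is the minimum enclosing circle.
The points at distance exactly r from the centre are T, U — 2 points.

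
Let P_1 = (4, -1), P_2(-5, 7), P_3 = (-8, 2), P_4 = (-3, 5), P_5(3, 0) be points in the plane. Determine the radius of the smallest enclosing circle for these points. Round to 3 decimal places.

6.293

By Welzl's lemma the MEC is supported by two points (diametrically opposite) or three points (on a circumcircle).
The minimum enclosing circle is determined by three boundary points: P_1, P_2, P_3.
Their circumcentre is (-79/46, 75/46) with r² = 41905/1058.
The farthest remaining point P_5 is at distance² 26357/1058 ≤ 41905/1058.
r = √(41905/1058) ≈ 6.293.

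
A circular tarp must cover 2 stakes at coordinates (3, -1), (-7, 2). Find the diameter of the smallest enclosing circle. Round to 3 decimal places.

10.440

The smallest circle enclosing two points has them as diameter endpoints.
Centre = midpoint = (-2, 0.5); r² = |(3, -1)−(-7, 2)|²/4 = 109/4 = 27.25.
Diameter = 2r = 2√(27.25) ≈ 10.440.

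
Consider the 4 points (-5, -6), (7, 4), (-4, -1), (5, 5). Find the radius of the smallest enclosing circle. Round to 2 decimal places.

A smallest enclosing disk is always determined by at most three of the input points on its boundary.
The farthest pair is (-5, -6)–(7, 4) with squared distance 244. The circle on this segment as diameter has centre (1, -1) and r² = 244/4 = 61.
Check (-4, -1): distance² to centre = 25 ≤ 61, so it lies inside.
All remaining points lie in this disk, and no smaller disk contains both endpoints, so this is the minimum enclosing circle.
r = √61 ≈ 7.81.

7.81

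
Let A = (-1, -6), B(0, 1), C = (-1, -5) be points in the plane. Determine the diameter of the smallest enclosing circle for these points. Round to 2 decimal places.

7.07

Side lengths²: AB² = 50, AC² = 1, BC² = 37.
Since AB² = 50 ≥ 37 + 1 = 38, the angle opposite AB is not acute, so the smallest enclosing circle has AB as diameter.
Centre = midpoint of AB = (-0.5, -2.5), r² = 50/4 = 12.5.
Diameter = 2r = 2√(12.5) ≈ 7.07.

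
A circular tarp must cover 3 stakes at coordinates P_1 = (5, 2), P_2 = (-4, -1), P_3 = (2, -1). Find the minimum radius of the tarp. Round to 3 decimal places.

Side lengths²: P_1P_2² = 90, P_1P_3² = 18, P_2P_3² = 36.
Since P_1P_2² = 90 ≥ 36 + 18 = 54, the angle opposite P_1P_2 is not acute, so the smallest enclosing circle has P_1P_2 as diameter.
Centre = midpoint of P_1P_2 = (0.5, 0.5), r² = 90/4 = 22.5.
r = √(22.5) ≈ 4.743.

4.743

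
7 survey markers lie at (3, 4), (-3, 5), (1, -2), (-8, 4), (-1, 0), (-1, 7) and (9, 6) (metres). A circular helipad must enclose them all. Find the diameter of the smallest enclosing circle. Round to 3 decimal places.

By Welzl's lemma the MEC is supported by two points (diametrically opposite) or three points (on a circumcircle).
The farthest pair is (-8, 4)–(9, 6) with squared distance 293. The circle on this segment as diameter has centre (0.5, 5) and r² = 293/4 = 73.25.
Check (3, 4): distance² to centre = 7.25 ≤ 73.25, so it lies inside.
All remaining points lie in this disk, and no smaller disk contains both endpoints, so this is the minimum enclosing circle.
Diameter = 2r = 2√(73.25) ≈ 17.117.

17.117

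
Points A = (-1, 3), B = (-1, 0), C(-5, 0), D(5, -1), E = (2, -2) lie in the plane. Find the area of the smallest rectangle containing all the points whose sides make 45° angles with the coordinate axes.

In coordinates u = x + y, v = x − y the rectangle is axis-aligned; the map (x,y)→(u,v) scales areas by 2.
u-values: 2, -1, -5, 4, 0; range = 4 − (-5) = 9.
v-values: -4, -1, -5, 6, 4; range = 6 − (-5) = 11.
Area = (9 × 11) / 2 = 49.5.

49.5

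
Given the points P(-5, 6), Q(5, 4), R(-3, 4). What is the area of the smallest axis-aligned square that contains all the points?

100

The bounding box has width 10 and height 2.
An axis-aligned square enclosing the set must have side ≥ max(width, height).
So the minimum side is max(10, 2) = 10.
Area = 10² = 100.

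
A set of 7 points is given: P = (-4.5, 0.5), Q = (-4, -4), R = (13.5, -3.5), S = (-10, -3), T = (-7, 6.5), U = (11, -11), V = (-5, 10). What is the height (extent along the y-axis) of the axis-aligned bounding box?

21

max y = 10, min y = -11, so height = 21.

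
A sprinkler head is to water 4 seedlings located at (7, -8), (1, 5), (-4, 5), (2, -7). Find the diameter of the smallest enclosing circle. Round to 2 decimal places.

The minimum enclosing circle of a finite set is fixed by two of the points (as a diameter) or three (as a circumcircle).
The farthest pair is (7, -8)–(-4, 5) with squared distance 290. The circle on this segment as diameter has centre (1.5, -1.5) and r² = 290/4 = 72.5.
Check (1, 5): distance² to centre = 42.5 ≤ 72.5, so it lies inside.
All remaining points lie in this disk, and no smaller disk contains both endpoints, so this is the minimum enclosing circle.
Diameter = 2r = 2√(72.5) ≈ 17.03.

17.03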